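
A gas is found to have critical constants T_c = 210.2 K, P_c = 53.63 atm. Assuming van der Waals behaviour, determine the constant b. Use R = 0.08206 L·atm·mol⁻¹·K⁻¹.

From T_c = 8a/(27Rb) and P_c = a/(27b²): b = R T_c/(8 P_c).
b = (0.08206)(210.2)/(8×53.63) = 17.249/429.04 = 0.04020 L/mol

b ≈ 0.04020 L/mol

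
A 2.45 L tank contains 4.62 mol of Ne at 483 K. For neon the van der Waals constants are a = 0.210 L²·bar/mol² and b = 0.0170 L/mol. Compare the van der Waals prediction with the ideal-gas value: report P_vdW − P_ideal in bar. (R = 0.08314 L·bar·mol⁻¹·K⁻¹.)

Ideal: P_ideal = nRT/V = (4.62)(0.08314)(483)/2.45 = 75.7239 bar
vdW: P = nRT/(V − nb) − a n²/V² = 185.524/2.37146 − 4.48232/6.00250 = 78.2320 − 0.746742 = 77.4853 bar
ΔP = 77.4853 − 75.7239 = 1.761 bar

ΔP ≈ 1.761 bar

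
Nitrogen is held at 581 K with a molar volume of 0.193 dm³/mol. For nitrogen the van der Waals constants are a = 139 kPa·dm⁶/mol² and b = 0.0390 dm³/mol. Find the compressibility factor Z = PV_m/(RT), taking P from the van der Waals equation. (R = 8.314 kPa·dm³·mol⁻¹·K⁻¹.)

P = RT/(V_m − b) − a/V_m² = (8.314)(581)/(0.193 − 0.0390) − 139/(0.193)²
  = 4830.4/0.15400 − 3731.6 = 31366 − 3731.6 = 27634 kPa
Z = PV_m/(RT) = (27634)(0.193)/((8.314)(581)) = 5333.4/4830.4 = 1.104

Z ≈ 1.104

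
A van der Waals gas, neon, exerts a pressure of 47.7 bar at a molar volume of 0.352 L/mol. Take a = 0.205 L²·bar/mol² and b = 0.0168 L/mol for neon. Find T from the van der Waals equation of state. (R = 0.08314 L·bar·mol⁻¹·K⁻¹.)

T ≈ 199.0 K

T = (P + a/V_m²)(V_m − b)/R
P + a/V_m² = 47.7 + 0.205/(0.352)² = 49.355 bar
V_m − b = 0.352 − 0.0168 = 0.33520 L/mol
T = (49.355)(0.33520)/0.08314 = 199.0 K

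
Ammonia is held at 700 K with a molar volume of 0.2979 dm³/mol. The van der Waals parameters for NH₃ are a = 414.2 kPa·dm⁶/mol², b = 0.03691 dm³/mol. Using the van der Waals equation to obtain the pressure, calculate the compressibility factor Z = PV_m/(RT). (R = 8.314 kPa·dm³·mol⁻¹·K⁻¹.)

Z ≈ 0.9025

P = RT/(V_m − b) − a/V_m² = (8.314)(700)/(0.2979 − 0.03691) − 414.2/(0.2979)²
  = 5819.8/0.26099 − 4667.3 = 22299 − 4667.3 = 17632 kPa
Z = PV_m/(RT) = (17632)(0.2979)/((8.314)(700)) = 5252.6/5819.8 = 0.9025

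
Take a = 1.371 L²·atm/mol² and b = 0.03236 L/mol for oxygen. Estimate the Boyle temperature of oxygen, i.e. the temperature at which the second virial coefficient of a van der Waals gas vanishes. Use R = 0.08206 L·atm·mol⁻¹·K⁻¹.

T_B ≈ 516.3 K

For a van der Waals gas the second virial coefficient B₂ = b − a/(RT) vanishes at T_B = a/(Rb).
T_B = 1.371/(0.08206×0.03236) = 1.371/0.0026555 = 516.3 K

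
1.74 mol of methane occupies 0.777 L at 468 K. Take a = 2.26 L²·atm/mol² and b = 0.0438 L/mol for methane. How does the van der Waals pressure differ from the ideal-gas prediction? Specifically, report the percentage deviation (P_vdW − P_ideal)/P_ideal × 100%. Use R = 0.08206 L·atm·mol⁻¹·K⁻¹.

-2.30 %

Ideal: P_ideal = nRT/V = (1.74)(0.08206)(468)/0.777 = 86.0014 atm
vdW: P = nRT/(V − nb) − a n²/V² = 66.8231/0.700788 − 6.84238/0.603729 = 95.3542 − 11.3335 = 84.0207 atm
% deviation = (84.0207 − 86.0014)/86.0014 × 100% = -2.30%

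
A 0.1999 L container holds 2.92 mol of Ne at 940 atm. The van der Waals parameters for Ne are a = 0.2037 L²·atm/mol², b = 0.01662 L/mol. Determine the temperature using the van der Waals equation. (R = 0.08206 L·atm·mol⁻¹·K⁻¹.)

T ≈ 621.3 K

T = (P + a n²/V²)(V − nb)/(nR)
P + a n²/V² = 940 + (0.2037)(2.92)²/(0.1999)² = 983.46 atm
V − nb = 0.1999 − (2.92)(0.01662) = 0.15137 L
T = (983.46)(0.15137)/((2.92)(0.08206)) = 621.3 K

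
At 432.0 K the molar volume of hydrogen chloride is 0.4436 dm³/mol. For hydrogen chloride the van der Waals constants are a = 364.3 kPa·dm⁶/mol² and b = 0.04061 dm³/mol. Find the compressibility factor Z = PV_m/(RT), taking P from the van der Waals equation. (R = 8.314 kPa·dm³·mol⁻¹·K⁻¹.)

Z ≈ 0.8721

P = RT/(V_m − b) − a/V_m² = (8.314)(432.0)/(0.4436 − 0.04061) − 364.3/(0.4436)²
  = 3591.6/0.40299 − 1851.3 = 8912.4 − 1851.3 = 7061.1 kPa
Z = PV_m/(RT) = (7061.1)(0.4436)/((8.314)(432.0)) = 3132.3/3591.6 = 0.8721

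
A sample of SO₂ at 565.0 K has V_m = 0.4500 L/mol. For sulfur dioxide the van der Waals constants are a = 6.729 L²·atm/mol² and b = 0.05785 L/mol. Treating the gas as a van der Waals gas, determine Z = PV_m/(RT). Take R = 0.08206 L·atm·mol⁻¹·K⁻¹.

P = RT/(V_m − b) − a/V_m² = (0.08206)(565.0)/(0.4500 − 0.05785) − 6.729/(0.4500)²
  = 46.364/0.39215 − 33.230 = 118.23 − 33.230 = 85.00 atm
Z = PV_m/(RT) = (85.00)(0.4500)/((0.08206)(565.0)) = 38.250/46.364 = 0.8250

Z ≈ 0.8250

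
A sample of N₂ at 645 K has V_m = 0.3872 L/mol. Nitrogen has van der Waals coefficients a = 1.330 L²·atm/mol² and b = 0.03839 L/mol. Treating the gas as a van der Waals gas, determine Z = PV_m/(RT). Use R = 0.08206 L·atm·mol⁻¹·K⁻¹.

Z ≈ 1.045

P = RT/(V_m − b) − a/V_m² = (0.08206)(645)/(0.3872 − 0.03839) − 1.330/(0.3872)²
  = 52.929/0.34881 − 8.8712 = 151.74 − 8.8712 = 142.87 atm
Z = PV_m/(RT) = (142.87)(0.3872)/((0.08206)(645)) = 55.319/52.929 = 1.045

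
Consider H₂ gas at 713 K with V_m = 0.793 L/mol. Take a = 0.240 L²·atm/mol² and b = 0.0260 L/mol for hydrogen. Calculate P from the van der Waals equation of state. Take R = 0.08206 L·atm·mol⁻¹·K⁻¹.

P ≈ 75.90 atm

P = RT/(V_m − b) − a/V_m²
RT/(V_m − b) = (0.08206)(713)/(0.793 − 0.0260) = 58.509/0.76700 = 76.283 atm
a/V_m² = 0.240/(0.793)² = 0.38165 atm
P = 76.283 − 0.38165 = 75.90 atm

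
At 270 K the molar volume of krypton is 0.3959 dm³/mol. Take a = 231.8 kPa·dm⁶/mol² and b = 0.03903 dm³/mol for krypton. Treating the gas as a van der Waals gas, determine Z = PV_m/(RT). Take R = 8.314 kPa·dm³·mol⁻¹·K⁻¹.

Z ≈ 0.8485

P = RT/(V_m − b) − a/V_m² = (8.314)(270)/(0.3959 − 0.03903) − 231.8/(0.3959)²
  = 2244.8/0.35687 − 1478.9 = 6290.2 − 1478.9 = 4811.3 kPa
Z = PV_m/(RT) = (4811.3)(0.3959)/((8.314)(270)) = 1904.8/2244.8 = 0.8485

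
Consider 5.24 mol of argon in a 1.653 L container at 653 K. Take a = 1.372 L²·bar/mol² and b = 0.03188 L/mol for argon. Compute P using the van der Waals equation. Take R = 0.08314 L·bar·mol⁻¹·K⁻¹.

P = nRT/(V − nb) − a n²/V²
nRT/(V − nb) = (5.24)(0.08314)(653)/(1.653 − 5.24×0.03188) = 284.48/1.4859 = 191.45 bar
a n²/V² = (1.372)(5.24)²/(1.653)² = 13.787 bar
P = 191.45 − 13.787 = 177.7 bar

P ≈ 177.7 bar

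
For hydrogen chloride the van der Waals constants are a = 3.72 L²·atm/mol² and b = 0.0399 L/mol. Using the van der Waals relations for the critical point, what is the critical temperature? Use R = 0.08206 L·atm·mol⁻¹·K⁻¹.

T_c ≈ 336.6 K

For a van der Waals gas, T_c = 8a/(27Rb).
T_c = 8×3.72/(27×0.08206×0.0399) = 29.760/0.088403 = 336.6 K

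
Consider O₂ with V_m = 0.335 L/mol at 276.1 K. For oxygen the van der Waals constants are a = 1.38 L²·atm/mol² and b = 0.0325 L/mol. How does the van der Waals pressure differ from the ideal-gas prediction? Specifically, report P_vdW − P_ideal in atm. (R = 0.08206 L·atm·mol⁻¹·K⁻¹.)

ΔP ≈ -5.030 atm

Ideal: P_ideal = RT/V_m = (0.08206)(276.1)/0.335 = 67.6321 atm
vdW: P = RT/(V_m − b) − a/V_m² = 22.6568/0.302500 − 1.38/0.112225 = 74.8985 − 12.2967 = 62.6018 atm
ΔP = 62.6018 − 67.6321 = -5.030 atm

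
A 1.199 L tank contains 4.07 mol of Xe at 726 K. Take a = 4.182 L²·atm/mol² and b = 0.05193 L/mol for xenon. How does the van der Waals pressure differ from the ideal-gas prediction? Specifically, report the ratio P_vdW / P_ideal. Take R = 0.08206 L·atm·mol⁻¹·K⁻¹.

Ideal: P_ideal = nRT/V = (4.07)(0.08206)(726)/1.199 = 202.229 atm
vdW: P = nRT/(V − nb) − a n²/V² = 242.473/0.987645 − 69.2744/1.43760 = 245.506 − 48.1875 = 197.319 atm
Ratio = 197.319/202.229 = 0.9757

P_vdW / P_ideal ≈ 0.9757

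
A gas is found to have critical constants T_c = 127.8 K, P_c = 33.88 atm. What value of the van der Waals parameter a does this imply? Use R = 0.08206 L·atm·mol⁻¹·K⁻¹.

From T_c = 8a/(27Rb) and P_c = a/(27b²): a = 27 R² T_c²/(64 P_c).
a = 27×(0.08206)²×(127.8)²/(64×33.88) = 2969.5/2168.3 = 1.370 L²·atm/mol²

a ≈ 1.370 L²·atm/mol²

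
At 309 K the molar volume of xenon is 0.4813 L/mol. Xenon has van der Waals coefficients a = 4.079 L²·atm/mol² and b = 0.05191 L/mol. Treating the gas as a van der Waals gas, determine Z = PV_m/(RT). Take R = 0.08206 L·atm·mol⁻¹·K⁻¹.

Z ≈ 0.7867

P = RT/(V_m − b) − a/V_m² = (0.08206)(309)/(0.4813 − 0.05191) − 4.079/(0.4813)²
  = 25.357/0.42939 − 17.608 = 59.054 − 17.608 = 41.446 atm
Z = PV_m/(RT) = (41.446)(0.4813)/((0.08206)(309)) = 19.948/25.357 = 0.7867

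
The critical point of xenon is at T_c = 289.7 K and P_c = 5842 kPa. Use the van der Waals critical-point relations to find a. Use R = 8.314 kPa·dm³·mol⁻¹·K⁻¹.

From T_c = 8a/(27Rb) and P_c = a/(27b²): a = 27 R² T_c²/(64 P_c).
a = 27×(8.314)²×(289.7)²/(64×5842) = 156632109/373888 = 418.9 kPa·dm⁶/mol²

a ≈ 418.9 kPa·dm⁶/mol²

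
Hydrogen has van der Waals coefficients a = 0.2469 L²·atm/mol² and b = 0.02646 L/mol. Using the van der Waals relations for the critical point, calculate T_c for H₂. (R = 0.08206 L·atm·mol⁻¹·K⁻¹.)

T_c ≈ 33.69 K

For a van der Waals gas, T_c = 8a/(27Rb).
T_c = 8×0.2469/(27×0.08206×0.02646) = 1.9752/0.058625 = 33.69 K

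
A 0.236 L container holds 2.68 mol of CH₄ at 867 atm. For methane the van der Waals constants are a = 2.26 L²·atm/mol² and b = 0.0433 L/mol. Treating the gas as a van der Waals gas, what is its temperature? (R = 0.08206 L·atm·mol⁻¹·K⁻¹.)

T ≈ 631.9 K

T = (P + a n²/V²)(V − nb)/(nR)
P + a n²/V² = 867 + (2.26)(2.68)²/(0.236)² = 1158.4 atm
V − nb = 0.236 − (2.68)(0.0433) = 0.11996 L
T = (1158.4)(0.11996)/((2.68)(0.08206)) = 631.9 K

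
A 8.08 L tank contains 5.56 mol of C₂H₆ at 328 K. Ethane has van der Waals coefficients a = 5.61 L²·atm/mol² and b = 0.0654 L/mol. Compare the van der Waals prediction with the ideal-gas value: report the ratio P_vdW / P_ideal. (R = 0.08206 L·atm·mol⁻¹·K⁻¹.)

Ideal: P_ideal = nRT/V = (5.56)(0.08206)(328)/8.08 = 18.5212 atm
vdW: P = nRT/(V − nb) − a n²/V² = 149.651/7.71638 − 173.425/65.2864 = 19.3939 − 2.65637 = 16.7375 atm
Ratio = 16.7375/18.5212 = 0.9037

P_vdW / P_ideal ≈ 0.9037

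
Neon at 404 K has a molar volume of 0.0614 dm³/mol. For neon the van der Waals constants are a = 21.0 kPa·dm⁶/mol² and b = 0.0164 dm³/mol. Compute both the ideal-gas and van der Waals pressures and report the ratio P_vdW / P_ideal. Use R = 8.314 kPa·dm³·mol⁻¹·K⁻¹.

P_vdW / P_ideal ≈ 1.263

Ideal: P_ideal = RT/V_m = (8.314)(404)/0.0614 = 54704.5 kPa
vdW: P = RT/(V_m − b) − a/V_m² = 3358.86/0.0450000 − 21.0/0.00376996 = 74641.3 − 5570.35 = 69071.0 kPa
Ratio = 69071.0/54704.5 = 1.263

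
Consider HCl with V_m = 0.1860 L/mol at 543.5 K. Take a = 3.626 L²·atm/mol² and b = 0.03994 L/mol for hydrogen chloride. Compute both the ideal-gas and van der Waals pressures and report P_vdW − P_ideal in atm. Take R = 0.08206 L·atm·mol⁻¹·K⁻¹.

Ideal: P_ideal = RT/V_m = (0.08206)(543.5)/0.1860 = 239.783 atm
vdW: P = RT/(V_m − b) − a/V_m² = 44.5996/0.146060 − 3.626/0.0345960 = 305.351 − 104.810 = 200.541 atm
ΔP = 200.541 − 239.783 = -39.24 atm

ΔP ≈ -39.24 atm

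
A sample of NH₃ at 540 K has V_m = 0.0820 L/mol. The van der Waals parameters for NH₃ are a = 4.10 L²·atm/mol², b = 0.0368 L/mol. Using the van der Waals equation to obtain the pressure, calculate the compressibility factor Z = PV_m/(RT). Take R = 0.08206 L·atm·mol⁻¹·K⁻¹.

P = RT/(V_m − b) − a/V_m² = (0.08206)(540)/(0.0820 − 0.0368) − 4.10/(0.0820)²
  = 44.312/0.045200 − 609.76 = 980.35 − 609.76 = 370.59 atm
Z = PV_m/(RT) = (370.59)(0.0820)/((0.08206)(540)) = 30.388/44.312 = 0.6858

Z ≈ 0.6858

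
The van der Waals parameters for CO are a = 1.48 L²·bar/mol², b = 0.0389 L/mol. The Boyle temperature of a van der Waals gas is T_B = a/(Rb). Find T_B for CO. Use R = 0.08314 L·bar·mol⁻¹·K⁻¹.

T_B ≈ 457.6 K

For a van der Waals gas the second virial coefficient B₂ = b − a/(RT) vanishes at T_B = a/(Rb).
T_B = 1.48/(0.08314×0.0389) = 1.48/0.0032341 = 457.6 K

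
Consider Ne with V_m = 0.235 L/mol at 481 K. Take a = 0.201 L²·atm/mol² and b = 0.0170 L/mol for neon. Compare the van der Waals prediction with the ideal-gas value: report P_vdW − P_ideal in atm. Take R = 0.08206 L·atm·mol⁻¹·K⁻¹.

ΔP ≈ 9.46 atm

Ideal: P_ideal = RT/V_m = (0.08206)(481)/0.235 = 167.961 atm
vdW: P = RT/(V_m − b) − a/V_m² = 39.4709/0.218000 − 0.201/0.0552250 = 181.059 − 3.63966 = 177.419 atm
ΔP = 177.419 − 167.961 = 9.46 atm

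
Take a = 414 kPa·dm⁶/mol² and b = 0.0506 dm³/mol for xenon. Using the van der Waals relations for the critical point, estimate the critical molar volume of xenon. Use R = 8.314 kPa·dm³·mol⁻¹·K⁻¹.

For a van der Waals gas, V_m,c = 3b.
V_m,c = 3×0.0506 = 0.1518 dm³/mol

V_m,c ≈ 0.1518 dm³/mol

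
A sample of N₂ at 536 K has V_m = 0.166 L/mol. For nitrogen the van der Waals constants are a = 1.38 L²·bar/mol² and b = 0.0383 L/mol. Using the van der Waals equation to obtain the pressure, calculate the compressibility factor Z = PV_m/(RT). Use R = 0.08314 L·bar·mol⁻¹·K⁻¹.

Z ≈ 1.113

P = RT/(V_m − b) − a/V_m² = (0.08314)(536)/(0.166 − 0.0383) − 1.38/(0.166)²
  = 44.563/0.12770 − 50.080 = 348.97 − 50.080 = 298.89 bar
Z = PV_m/(RT) = (298.89)(0.166)/((0.08314)(536)) = 49.616/44.563 = 1.113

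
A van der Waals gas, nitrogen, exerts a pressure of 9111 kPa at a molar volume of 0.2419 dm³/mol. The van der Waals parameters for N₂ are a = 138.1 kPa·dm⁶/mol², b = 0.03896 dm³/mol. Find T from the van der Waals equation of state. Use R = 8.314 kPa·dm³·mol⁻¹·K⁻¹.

T ≈ 280.0 K

T = (P + a/V_m²)(V_m − b)/R
P + a/V_m² = 9111 + 138.1/(0.2419)² = 11471 kPa
V_m − b = 0.2419 − 0.03896 = 0.20294 dm³/mol
T = (11471)(0.20294)/8.314 = 280.0 K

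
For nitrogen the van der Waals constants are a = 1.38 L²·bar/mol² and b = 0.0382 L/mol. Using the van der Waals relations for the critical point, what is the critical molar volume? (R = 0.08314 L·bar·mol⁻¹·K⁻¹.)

For a van der Waals gas, V_m,c = 3b.
V_m,c = 3×0.0382 = 0.1146 L/mol

V_m,c ≈ 0.1146 L/mol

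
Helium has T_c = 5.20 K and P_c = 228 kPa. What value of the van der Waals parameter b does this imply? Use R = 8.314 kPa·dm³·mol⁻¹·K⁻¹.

b ≈ 0.02370 dm³/mol

From T_c = 8a/(27Rb) and P_c = a/(27b²): b = R T_c/(8 P_c).
b = (8.314)(5.20)/(8×228) = 43.233/1824.0 = 0.02370 dm³/mol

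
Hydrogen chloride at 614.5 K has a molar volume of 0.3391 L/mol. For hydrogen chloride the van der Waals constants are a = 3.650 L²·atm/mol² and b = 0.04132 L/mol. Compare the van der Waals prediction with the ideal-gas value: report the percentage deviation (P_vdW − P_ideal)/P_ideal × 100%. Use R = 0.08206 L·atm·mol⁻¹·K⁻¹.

Ideal: P_ideal = RT/V_m = (0.08206)(614.5)/0.3391 = 148.705 atm
vdW: P = RT/(V_m − b) − a/V_m² = 50.4259/0.297780 − 3.650/0.114989 = 169.339 − 31.7422 = 137.597 atm
% deviation = (137.597 − 148.705)/148.705 × 100% = -7.47%

-7.47 %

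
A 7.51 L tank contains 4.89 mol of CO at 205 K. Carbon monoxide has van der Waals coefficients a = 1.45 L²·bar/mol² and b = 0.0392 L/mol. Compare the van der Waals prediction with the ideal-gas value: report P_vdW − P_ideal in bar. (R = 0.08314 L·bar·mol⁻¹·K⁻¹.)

Ideal: P_ideal = nRT/V = (4.89)(0.08314)(205)/7.51 = 11.0977 bar
vdW: P = nRT/(V − nb) − a n²/V² = 83.3437/7.31831 − 34.6725/56.4001 = 11.3884 − 0.614760 = 10.7736 bar
ΔP = 10.7736 − 11.0977 = -0.324 bar

ΔP ≈ -0.324 bar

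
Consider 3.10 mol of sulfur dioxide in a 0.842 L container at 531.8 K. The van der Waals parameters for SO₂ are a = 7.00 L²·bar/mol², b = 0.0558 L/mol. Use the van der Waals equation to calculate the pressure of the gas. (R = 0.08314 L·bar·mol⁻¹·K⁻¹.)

P ≈ 110.0 bar

P = nRT/(V − nb) − a n²/V²
nRT/(V − nb) = (3.10)(0.08314)(531.8)/(0.842 − 3.10×0.0558) = 137.06/0.66902 = 204.87 bar
a n²/V² = (7.00)(3.10)²/(0.842)² = 94.885 bar
P = 204.87 − 94.885 = 110.0 bar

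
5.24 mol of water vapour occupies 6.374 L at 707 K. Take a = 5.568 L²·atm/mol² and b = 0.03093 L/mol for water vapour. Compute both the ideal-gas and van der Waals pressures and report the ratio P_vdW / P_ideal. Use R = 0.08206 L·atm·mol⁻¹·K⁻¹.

P_vdW / P_ideal ≈ 0.9472

Ideal: P_ideal = nRT/V = (5.24)(0.08206)(707)/6.374 = 47.6947 atm
vdW: P = nRT/(V − nb) − a n²/V² = 304.006/6.21193 − 152.884/40.6279 = 48.9391 − 3.76303 = 45.1761 atm
Ratio = 45.1761/47.6947 = 0.9472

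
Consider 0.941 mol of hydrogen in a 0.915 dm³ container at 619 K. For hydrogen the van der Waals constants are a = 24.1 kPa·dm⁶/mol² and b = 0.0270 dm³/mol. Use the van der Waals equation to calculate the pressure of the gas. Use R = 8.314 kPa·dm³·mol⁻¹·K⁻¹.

P = nRT/(V − nb) − a n²/V²
nRT/(V − nb) = (0.941)(8.314)(619)/(0.915 − 0.941×0.0270) = 4842.7/0.88959 = 5443.7 kPa
a n²/V² = (24.1)(0.941)²/(0.915)² = 25.489 kPa
P = 5443.7 − 25.489 = 5418 kPa

P ≈ 5418 kPa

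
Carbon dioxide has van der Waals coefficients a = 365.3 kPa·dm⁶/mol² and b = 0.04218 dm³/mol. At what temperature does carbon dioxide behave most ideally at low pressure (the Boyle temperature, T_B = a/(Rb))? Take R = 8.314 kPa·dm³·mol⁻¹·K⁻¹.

T_B ≈ 1042 K

For a van der Waals gas the second virial coefficient B₂ = b − a/(RT) vanishes at T_B = a/(Rb).
T_B = 365.3/(8.314×0.04218) = 365.3/0.35068 = 1042 K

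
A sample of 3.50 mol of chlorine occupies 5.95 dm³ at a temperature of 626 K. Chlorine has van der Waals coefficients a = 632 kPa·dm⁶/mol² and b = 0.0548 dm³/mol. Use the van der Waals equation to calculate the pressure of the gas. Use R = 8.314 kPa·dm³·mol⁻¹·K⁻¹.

P ≈ 2945 kPa

P = nRT/(V − nb) − a n²/V²
nRT/(V − nb) = (3.50)(8.314)(626)/(5.95 − 3.50×0.0548) = 18216/5.7582 = 3163.5 kPa
a n²/V² = (632)(3.50)²/(5.95)² = 218.69 kPa
P = 3163.5 − 218.69 = 2945 kPa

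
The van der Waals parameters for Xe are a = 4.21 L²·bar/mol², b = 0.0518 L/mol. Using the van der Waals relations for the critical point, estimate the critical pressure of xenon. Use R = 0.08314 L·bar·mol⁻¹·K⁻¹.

P_c ≈ 58.11 bar

For a van der Waals gas, P_c = a/(27b²).
P_c = 4.21/(27×(0.0518)²) = 4.21/0.072447 = 58.11 bar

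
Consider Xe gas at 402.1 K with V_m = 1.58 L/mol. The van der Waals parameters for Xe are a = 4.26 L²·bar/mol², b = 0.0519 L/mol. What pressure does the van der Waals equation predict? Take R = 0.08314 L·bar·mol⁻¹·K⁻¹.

P = RT/(V_m − b) − a/V_m²
RT/(V_m − b) = (0.08314)(402.1)/(1.58 − 0.0519) = 33.431/1.5281 = 21.877 bar
a/V_m² = 4.26/(1.58)² = 1.7065 bar
P = 21.877 − 1.7065 = 20.17 bar

P ≈ 20.17 bar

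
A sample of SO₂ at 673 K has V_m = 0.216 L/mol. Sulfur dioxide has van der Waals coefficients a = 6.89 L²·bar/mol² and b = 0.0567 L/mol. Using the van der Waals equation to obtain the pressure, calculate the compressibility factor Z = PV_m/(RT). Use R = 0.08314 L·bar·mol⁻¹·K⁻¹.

Z ≈ 0.7858

P = RT/(V_m − b) − a/V_m² = (0.08314)(673)/(0.216 − 0.0567) − 6.89/(0.216)²
  = 55.953/0.15930 − 147.68 = 351.24 − 147.68 = 203.56 bar
Z = PV_m/(RT) = (203.56)(0.216)/((0.08314)(673)) = 43.969/55.953 = 0.7858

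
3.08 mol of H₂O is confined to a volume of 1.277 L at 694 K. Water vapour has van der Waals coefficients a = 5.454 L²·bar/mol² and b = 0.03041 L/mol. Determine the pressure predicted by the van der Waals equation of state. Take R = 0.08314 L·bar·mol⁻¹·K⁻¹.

P ≈ 118.5 bar

P = nRT/(V − nb) − a n²/V²
nRT/(V − nb) = (3.08)(0.08314)(694)/(1.277 − 3.08×0.03041) = 177.71/1.1833 = 150.18 bar
a n²/V² = (5.454)(3.08)²/(1.277)² = 31.727 bar
P = 150.18 − 31.727 = 118.5 bar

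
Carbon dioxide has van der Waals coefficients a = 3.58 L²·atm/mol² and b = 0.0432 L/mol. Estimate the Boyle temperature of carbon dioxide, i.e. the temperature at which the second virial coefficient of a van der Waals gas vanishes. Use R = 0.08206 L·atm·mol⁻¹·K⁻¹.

For a van der Waals gas the second virial coefficient B₂ = b − a/(RT) vanishes at T_B = a/(Rb).
T_B = 3.58/(0.08206×0.0432) = 3.58/0.0035450 = 1010 K

T_B ≈ 1010 K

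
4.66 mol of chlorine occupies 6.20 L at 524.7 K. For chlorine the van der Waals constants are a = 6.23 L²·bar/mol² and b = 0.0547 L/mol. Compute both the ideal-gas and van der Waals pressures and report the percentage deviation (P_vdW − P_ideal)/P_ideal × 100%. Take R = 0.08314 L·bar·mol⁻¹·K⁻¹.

Ideal: P_ideal = nRT/V = (4.66)(0.08314)(524.7)/6.20 = 32.7880 bar
vdW: P = nRT/(V − nb) − a n²/V² = 203.286/5.94510 − 135.288/38.4400 = 34.1939 − 3.51946 = 30.6744 bar
% deviation = (30.6744 − 32.7880)/32.7880 × 100% = -6.45%

-6.45 %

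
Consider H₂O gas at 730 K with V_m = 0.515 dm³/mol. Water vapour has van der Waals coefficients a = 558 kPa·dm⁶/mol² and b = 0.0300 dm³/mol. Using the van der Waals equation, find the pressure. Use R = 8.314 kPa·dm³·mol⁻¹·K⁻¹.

P = RT/(V_m − b) − a/V_m²
RT/(V_m − b) = (8.314)(730)/(0.515 − 0.0300) = 6069.2/0.48500 = 12514 kPa
a/V_m² = 558/(0.515)² = 2103.9 kPa
P = 12514 − 2103.9 = 10410 kPa

P ≈ 10410 kPa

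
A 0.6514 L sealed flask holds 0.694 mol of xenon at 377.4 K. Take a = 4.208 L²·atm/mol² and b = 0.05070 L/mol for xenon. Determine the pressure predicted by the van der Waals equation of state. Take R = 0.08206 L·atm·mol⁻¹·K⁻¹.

P = nRT/(V − nb) − a n²/V²
nRT/(V − nb) = (0.694)(0.08206)(377.4)/(0.6514 − 0.694×0.05070) = 21.493/0.61621 = 34.879 atm
a n²/V² = (4.208)(0.694)²/(0.6514)² = 4.7764 atm
P = 34.879 − 4.7764 = 30.10 atm

P ≈ 30.10 atm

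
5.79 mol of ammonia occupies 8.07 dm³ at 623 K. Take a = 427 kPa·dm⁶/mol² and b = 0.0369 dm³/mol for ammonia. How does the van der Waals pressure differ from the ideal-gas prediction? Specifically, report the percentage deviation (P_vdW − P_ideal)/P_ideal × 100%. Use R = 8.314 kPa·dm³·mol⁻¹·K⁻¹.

Ideal: P_ideal = nRT/V = (5.79)(8.314)(623)/8.07 = 3716.23 kPa
vdW: P = nRT/(V − nb) − a n²/V² = 29990.0/7.85635 − 14314.8/65.1249 = 3817.29 − 219.805 = 3597.49 kPa
% deviation = (3597.49 − 3716.23)/3716.23 × 100% = -3.20%

-3.20 %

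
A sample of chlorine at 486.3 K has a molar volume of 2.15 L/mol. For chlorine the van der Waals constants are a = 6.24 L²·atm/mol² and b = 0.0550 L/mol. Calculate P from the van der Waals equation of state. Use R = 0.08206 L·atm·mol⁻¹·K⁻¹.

P ≈ 17.70 atm

P = RT/(V_m − b) − a/V_m²
RT/(V_m − b) = (0.08206)(486.3)/(2.15 − 0.0550) = 39.906/2.0950 = 19.048 atm
a/V_m² = 6.24/(2.15)² = 1.3499 atm
P = 19.048 − 1.3499 = 17.70 atm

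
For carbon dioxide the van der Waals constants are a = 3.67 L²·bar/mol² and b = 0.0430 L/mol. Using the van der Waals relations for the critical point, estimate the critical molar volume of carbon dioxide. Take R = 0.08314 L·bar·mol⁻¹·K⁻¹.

V_m,c ≈ 0.1290 L/mol

For a van der Waals gas, V_m,c = 3b.
V_m,c = 3×0.0430 = 0.1290 L/mol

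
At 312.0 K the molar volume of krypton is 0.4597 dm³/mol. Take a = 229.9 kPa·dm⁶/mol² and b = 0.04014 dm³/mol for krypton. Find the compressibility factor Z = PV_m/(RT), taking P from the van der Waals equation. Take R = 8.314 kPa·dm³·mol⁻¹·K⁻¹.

P = RT/(V_m − b) − a/V_m² = (8.314)(312.0)/(0.4597 − 0.04014) − 229.9/(0.4597)²
  = 2594.0/0.41956 − 1087.9 = 6182.7 − 1087.9 = 5094.8 kPa
Z = PV_m/(RT) = (5094.8)(0.4597)/((8.314)(312.0)) = 2342.1/2594.0 = 0.9029

Z ≈ 0.9029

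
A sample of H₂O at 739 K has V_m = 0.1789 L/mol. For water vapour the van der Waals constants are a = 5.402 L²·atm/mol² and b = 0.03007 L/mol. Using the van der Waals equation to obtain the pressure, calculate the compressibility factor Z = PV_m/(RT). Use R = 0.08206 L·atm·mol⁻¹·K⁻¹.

Z ≈ 0.7041

P = RT/(V_m − b) − a/V_m² = (0.08206)(739)/(0.1789 − 0.03007) − 5.402/(0.1789)²
  = 60.642/0.14883 − 168.79 = 407.46 − 168.79 = 238.67 atm
Z = PV_m/(RT) = (238.67)(0.1789)/((0.08206)(739)) = 42.698/60.642 = 0.7041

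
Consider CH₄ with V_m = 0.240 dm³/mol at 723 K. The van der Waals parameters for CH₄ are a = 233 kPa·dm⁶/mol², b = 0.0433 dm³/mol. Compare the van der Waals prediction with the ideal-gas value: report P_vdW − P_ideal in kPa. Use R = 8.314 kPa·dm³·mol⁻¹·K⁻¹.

ΔP ≈ 1468 kPa

Ideal: P_ideal = RT/V_m = (8.314)(723)/0.240 = 25045.9 kPa
vdW: P = RT/(V_m − b) − a/V_m² = 6011.02/0.196700 − 233/0.0576000 = 30559.3 − 4045.14 = 26514.2 kPa
ΔP = 26514.2 − 25045.9 = 1468 kPa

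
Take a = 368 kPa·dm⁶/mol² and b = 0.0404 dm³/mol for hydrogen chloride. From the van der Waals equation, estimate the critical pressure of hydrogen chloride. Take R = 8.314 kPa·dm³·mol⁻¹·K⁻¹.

For a van der Waals gas, P_c = a/(27b²).
P_c = 368/(27×(0.0404)²) = 368/0.044068 = 8351 kPa

P_c ≈ 8351 kPa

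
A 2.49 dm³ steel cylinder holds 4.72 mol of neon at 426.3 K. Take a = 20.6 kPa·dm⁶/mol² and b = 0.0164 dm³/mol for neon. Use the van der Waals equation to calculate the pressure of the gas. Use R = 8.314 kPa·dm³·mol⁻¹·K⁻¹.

P = nRT/(V − nb) − a n²/V²
nRT/(V − nb) = (4.72)(8.314)(426.3)/(2.49 − 4.72×0.0164) = 16729/2.4126 = 6934.0 kPa
a n²/V² = (20.6)(4.72)²/(2.49)² = 74.021 kPa
P = 6934.0 − 74.021 = 6860 kPa

P ≈ 6860 kPa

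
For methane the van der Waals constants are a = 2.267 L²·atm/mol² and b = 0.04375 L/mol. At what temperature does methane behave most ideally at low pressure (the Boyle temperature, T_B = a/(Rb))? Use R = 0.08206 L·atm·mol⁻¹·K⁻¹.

For a van der Waals gas the second virial coefficient B₂ = b − a/(RT) vanishes at T_B = a/(Rb).
T_B = 2.267/(0.08206×0.04375) = 2.267/0.0035901 = 631.5 K

T_B ≈ 631.5 K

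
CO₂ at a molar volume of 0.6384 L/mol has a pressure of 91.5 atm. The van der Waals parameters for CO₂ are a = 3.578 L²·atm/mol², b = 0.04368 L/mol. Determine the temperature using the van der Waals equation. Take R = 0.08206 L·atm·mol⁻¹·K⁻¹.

T = (P + a/V_m²)(V_m − b)/R
P + a/V_m² = 91.5 + 3.578/(0.6384)² = 100.28 atm
V_m − b = 0.6384 − 0.04368 = 0.59472 L/mol
T = (100.28)(0.59472)/0.08206 = 726.8 K

T ≈ 726.8 K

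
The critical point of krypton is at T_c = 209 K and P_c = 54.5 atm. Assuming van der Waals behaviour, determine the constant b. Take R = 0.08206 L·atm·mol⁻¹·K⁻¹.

From T_c = 8a/(27Rb) and P_c = a/(27b²): b = R T_c/(8 P_c).
b = (0.08206)(209)/(8×54.5) = 17.151/436.00 = 0.03934 L/mol

b ≈ 0.03934 L/mol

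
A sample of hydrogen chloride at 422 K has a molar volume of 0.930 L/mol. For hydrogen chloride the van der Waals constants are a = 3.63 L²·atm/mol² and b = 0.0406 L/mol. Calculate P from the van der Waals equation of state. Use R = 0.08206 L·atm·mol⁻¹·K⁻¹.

P ≈ 34.74 atm

P = RT/(V_m − b) − a/V_m²
RT/(V_m − b) = (0.08206)(422)/(0.930 − 0.0406) = 34.629/0.88940 = 38.935 atm
a/V_m² = 3.63/(0.930)² = 4.1970 atm
P = 38.935 − 4.1970 = 34.74 atm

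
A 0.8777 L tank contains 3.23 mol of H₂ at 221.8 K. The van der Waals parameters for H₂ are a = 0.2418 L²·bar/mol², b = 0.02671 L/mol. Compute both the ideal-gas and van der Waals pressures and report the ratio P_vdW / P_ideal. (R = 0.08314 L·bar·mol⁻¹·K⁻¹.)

P_vdW / P_ideal ≈ 1.061

Ideal: P_ideal = nRT/V = (3.23)(0.08314)(221.8)/0.8777 = 67.8622 bar
vdW: P = nRT/(V − nb) − a n²/V² = 59.5627/0.791427 − 2.52268/0.770357 = 75.2599 − 3.27469 = 71.9852 bar
Ratio = 71.9852/67.8622 = 1.061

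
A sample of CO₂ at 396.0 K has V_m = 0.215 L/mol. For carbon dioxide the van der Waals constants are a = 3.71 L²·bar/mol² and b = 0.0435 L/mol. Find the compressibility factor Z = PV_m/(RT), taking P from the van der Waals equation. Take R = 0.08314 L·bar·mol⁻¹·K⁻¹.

P = RT/(V_m − b) − a/V_m² = (0.08314)(396.0)/(0.215 − 0.0435) − 3.71/(0.215)²
  = 32.923/0.17150 − 80.260 = 191.97 − 80.260 = 111.71 bar
Z = PV_m/(RT) = (111.71)(0.215)/((0.08314)(396.0)) = 24.018/32.923 = 0.7295

Z ≈ 0.7295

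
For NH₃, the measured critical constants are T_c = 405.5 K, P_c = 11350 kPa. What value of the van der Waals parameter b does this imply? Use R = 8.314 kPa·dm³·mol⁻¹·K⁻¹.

From T_c = 8a/(27Rb) and P_c = a/(27b²): b = R T_c/(8 P_c).
b = (8.314)(405.5)/(8×11350) = 3371.3/90800 = 0.03713 dm³/mol

b ≈ 0.03713 dm³/mol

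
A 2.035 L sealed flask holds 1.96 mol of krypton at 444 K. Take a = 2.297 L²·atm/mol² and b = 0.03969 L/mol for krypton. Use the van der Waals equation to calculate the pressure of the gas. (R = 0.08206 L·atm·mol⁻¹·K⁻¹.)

P = nRT/(V − nb) − a n²/V²
nRT/(V − nb) = (1.96)(0.08206)(444)/(2.035 − 1.96×0.03969) = 71.412/1.9572 = 36.487 atm
a n²/V² = (2.297)(1.96)²/(2.035)² = 2.1308 atm
P = 36.487 − 2.1308 = 34.36 atm

P ≈ 34.36 atm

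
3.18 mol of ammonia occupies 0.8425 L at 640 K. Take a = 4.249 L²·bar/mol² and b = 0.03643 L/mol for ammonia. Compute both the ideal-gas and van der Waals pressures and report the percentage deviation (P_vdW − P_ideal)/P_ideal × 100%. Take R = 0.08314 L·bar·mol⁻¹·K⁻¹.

-14.20 %

Ideal: P_ideal = nRT/V = (3.18)(0.08314)(640)/0.8425 = 200.839 bar
vdW: P = nRT/(V − nb) − a n²/V² = 169.207/0.726653 − 42.9676/0.709806 = 232.858 − 60.5343 = 172.324 bar
% deviation = (172.324 − 200.839)/200.839 × 100% = -14.20%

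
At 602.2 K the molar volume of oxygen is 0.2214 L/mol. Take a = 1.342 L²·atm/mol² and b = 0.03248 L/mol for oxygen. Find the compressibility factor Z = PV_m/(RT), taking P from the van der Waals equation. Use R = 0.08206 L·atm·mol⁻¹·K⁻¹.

Z ≈ 1.049

P = RT/(V_m − b) − a/V_m² = (0.08206)(602.2)/(0.2214 − 0.03248) − 1.342/(0.2214)²
  = 49.417/0.18892 − 27.378 = 261.58 − 27.378 = 234.20 atm
Z = PV_m/(RT) = (234.20)(0.2214)/((0.08206)(602.2)) = 51.852/49.417 = 1.049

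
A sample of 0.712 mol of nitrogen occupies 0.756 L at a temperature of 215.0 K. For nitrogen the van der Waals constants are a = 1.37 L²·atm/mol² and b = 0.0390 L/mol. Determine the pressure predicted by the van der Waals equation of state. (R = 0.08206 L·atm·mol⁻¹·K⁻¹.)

P ≈ 16.03 atm

P = nRT/(V − nb) − a n²/V²
nRT/(V − nb) = (0.712)(0.08206)(215.0)/(0.756 − 0.712×0.0390) = 12.562/0.72823 = 17.250 atm
a n²/V² = (1.37)(0.712)²/(0.756)² = 1.2152 atm
P = 17.250 − 1.2152 = 16.03 atm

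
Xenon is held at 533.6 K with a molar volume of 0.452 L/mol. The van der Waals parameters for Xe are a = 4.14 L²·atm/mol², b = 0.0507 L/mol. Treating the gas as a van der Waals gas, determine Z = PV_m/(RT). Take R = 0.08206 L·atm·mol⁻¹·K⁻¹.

Z ≈ 0.9172

P = RT/(V_m − b) − a/V_m² = (0.08206)(533.6)/(0.452 − 0.0507) − 4.14/(0.452)²
  = 43.787/0.40130 − 20.264 = 109.11 − 20.264 = 88.85 atm
Z = PV_m/(RT) = (88.85)(0.452)/((0.08206)(533.6)) = 40.160/43.787 = 0.9172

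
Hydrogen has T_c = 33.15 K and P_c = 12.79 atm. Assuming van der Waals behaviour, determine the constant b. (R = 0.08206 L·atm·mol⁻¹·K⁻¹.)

From T_c = 8a/(27Rb) and P_c = a/(27b²): b = R T_c/(8 P_c).
b = (0.08206)(33.15)/(8×12.79) = 2.7203/102.32 = 0.02659 L/mol

b ≈ 0.02659 L/mol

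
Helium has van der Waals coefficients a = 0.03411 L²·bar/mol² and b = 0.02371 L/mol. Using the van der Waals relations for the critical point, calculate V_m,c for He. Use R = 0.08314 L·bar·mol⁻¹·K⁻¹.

For a van der Waals gas, V_m,c = 3b.
V_m,c = 3×0.02371 = 0.07113 L/mol

V_m,c ≈ 0.07113 L/mol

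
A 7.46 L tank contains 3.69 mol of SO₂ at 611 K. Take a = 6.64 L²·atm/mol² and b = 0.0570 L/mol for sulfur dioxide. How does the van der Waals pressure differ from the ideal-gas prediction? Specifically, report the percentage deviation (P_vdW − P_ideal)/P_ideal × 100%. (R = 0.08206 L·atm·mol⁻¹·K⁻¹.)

Ideal: P_ideal = nRT/V = (3.69)(0.08206)(611)/7.46 = 24.8005 atm
vdW: P = nRT/(V − nb) − a n²/V² = 185.012/7.24967 − 90.4109/55.6516 = 25.5201 − 1.62459 = 23.8955 atm
% deviation = (23.8955 − 24.8005)/24.8005 × 100% = -3.65%

-3.65 %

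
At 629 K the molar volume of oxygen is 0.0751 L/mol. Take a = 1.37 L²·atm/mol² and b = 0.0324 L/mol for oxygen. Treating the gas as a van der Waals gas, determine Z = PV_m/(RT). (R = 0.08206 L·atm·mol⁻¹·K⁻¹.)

P = RT/(V_m − b) − a/V_m² = (0.08206)(629)/(0.0751 − 0.0324) − 1.37/(0.0751)²
  = 51.616/0.042700 − 242.91 = 1208.8 − 242.91 = 965.9 atm
Z = PV_m/(RT) = (965.9)(0.0751)/((0.08206)(629)) = 72.539/51.616 = 1.405

Z ≈ 1.405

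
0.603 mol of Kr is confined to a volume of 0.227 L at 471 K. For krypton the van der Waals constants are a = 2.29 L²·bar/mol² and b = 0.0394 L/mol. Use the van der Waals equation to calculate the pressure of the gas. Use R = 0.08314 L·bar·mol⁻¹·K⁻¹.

P = nRT/(V − nb) − a n²/V²
nRT/(V − nb) = (0.603)(0.08314)(471)/(0.227 − 0.603×0.0394) = 23.613/0.20324 = 116.18 bar
a n²/V² = (2.29)(0.603)²/(0.227)² = 16.159 bar
P = 116.18 − 16.159 = 100.0 bar

P ≈ 100.0 bar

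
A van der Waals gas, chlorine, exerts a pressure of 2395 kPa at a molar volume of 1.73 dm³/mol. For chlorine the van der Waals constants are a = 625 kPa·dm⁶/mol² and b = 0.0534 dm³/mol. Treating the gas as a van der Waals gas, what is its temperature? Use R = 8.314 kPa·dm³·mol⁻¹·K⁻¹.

T ≈ 525.1 K

T = (P + a/V_m²)(V_m − b)/R
P + a/V_m² = 2395 + 625/(1.73)² = 2603.8 kPa
V_m − b = 1.73 − 0.0534 = 1.6766 dm³/mol
T = (2603.8)(1.6766)/8.314 = 525.1 K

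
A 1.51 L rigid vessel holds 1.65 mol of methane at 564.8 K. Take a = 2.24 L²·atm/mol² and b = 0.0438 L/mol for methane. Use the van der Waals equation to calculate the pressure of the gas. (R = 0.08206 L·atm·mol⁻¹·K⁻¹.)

P = nRT/(V − nb) − a n²/V²
nRT/(V − nb) = (1.65)(0.08206)(564.8)/(1.51 − 1.65×0.0438) = 76.473/1.4377 = 53.191 atm
a n²/V² = (2.24)(1.65)²/(1.51)² = 2.6746 atm
P = 53.191 − 2.6746 = 50.52 atm

P ≈ 50.52 atm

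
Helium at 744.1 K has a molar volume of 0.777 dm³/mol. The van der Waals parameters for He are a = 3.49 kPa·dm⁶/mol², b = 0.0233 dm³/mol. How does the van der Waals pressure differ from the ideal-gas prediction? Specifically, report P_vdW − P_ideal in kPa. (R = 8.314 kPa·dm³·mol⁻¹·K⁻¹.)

ΔP ≈ 240.4 kPa

Ideal: P_ideal = RT/V_m = (8.314)(744.1)/0.777 = 7961.97 kPa
vdW: P = RT/(V_m − b) − a/V_m² = 6186.45/0.753700 − 3.49/0.603729 = 8208.11 − 5.78074 = 8202.33 kPa
ΔP = 8202.33 − 7961.97 = 240.4 kPa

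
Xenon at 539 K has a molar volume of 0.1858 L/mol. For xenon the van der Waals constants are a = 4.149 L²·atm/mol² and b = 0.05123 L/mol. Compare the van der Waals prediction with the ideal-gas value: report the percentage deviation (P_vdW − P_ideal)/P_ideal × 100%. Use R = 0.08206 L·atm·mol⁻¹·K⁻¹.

-12.42 %

Ideal: P_ideal = RT/V_m = (0.08206)(539)/0.1858 = 238.053 atm
vdW: P = RT/(V_m − b) − a/V_m² = 44.2303/0.134570 − 4.149/0.0345216 = 328.679 − 120.186 = 208.493 atm
% deviation = (208.493 − 238.053)/238.053 × 100% = -12.42%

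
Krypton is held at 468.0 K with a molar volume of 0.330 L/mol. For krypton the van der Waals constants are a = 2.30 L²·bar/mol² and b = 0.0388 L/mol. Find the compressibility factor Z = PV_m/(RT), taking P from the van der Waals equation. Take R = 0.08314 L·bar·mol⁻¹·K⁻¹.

Z ≈ 0.9541

P = RT/(V_m − b) − a/V_m² = (0.08314)(468.0)/(0.330 − 0.0388) − 2.30/(0.330)²
  = 38.910/0.29120 − 21.120 = 133.62 − 21.120 = 112.50 bar
Z = PV_m/(RT) = (112.50)(0.330)/((0.08314)(468.0)) = 37.125/38.910 = 0.9541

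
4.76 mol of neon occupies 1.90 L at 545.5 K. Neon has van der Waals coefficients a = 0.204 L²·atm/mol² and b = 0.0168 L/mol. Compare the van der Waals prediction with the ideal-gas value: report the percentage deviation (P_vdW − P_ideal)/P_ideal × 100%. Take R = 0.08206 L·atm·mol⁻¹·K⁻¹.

Ideal: P_ideal = nRT/V = (4.76)(0.08206)(545.5)/1.90 = 112.145 atm
vdW: P = nRT/(V − nb) − a n²/V² = 213.075/1.82003 − 4.62215/3.61000 = 117.072 − 1.28037 = 115.792 atm
% deviation = (115.792 − 112.145)/112.145 × 100% = 3.25%

3.25 %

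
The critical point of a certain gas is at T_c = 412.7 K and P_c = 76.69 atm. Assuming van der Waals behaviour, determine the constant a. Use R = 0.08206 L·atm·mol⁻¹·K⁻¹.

a ≈ 6.309 L²·atm/mol²

From T_c = 8a/(27Rb) and P_c = a/(27b²): a = 27 R² T_c²/(64 P_c).
a = 27×(0.08206)²×(412.7)²/(64×76.69) = 30967/4908.2 = 6.309 L²·atm/mol²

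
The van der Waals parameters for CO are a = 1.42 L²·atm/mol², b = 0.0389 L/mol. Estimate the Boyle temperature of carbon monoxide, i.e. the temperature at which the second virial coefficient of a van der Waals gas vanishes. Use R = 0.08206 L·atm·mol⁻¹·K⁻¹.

T_B ≈ 444.8 K

For a van der Waals gas the second virial coefficient B₂ = b − a/(RT) vanishes at T_B = a/(Rb).
T_B = 1.42/(0.08206×0.0389) = 1.42/0.0031921 = 444.8 K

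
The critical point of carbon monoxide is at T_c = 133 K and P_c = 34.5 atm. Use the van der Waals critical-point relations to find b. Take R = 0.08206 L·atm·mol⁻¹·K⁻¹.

From T_c = 8a/(27Rb) and P_c = a/(27b²): b = R T_c/(8 P_c).
b = (0.08206)(133)/(8×34.5) = 10.914/276.00 = 0.03954 L/mol

b ≈ 0.03954 L/mol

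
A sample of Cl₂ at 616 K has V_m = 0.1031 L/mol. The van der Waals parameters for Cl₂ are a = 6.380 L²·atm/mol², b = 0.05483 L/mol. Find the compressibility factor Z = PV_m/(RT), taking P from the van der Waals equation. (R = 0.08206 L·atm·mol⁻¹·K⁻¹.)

P = RT/(V_m − b) − a/V_m² = (0.08206)(616)/(0.1031 − 0.05483) − 6.380/(0.1031)²
  = 50.549/0.048270 − 600.21 = 1047.2 − 600.21 = 447.0 atm
Z = PV_m/(RT) = (447.0)(0.1031)/((0.08206)(616)) = 46.086/50.549 = 0.9117

Z ≈ 0.9117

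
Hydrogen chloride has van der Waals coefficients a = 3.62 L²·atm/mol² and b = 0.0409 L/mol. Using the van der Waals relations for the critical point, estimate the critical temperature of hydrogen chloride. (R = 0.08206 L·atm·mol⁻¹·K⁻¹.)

For a van der Waals gas, T_c = 8a/(27Rb).
T_c = 8×3.62/(27×0.08206×0.0409) = 28.960/0.090619 = 319.6 K

T_c ≈ 319.6 K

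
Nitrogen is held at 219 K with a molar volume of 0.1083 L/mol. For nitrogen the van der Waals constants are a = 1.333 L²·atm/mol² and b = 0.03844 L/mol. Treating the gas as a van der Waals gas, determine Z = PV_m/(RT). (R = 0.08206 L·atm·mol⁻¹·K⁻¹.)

P = RT/(V_m − b) − a/V_m² = (0.08206)(219)/(0.1083 − 0.03844) − 1.333/(0.1083)²
  = 17.971/0.069860 − 113.65 = 257.24 − 113.65 = 143.59 atm
Z = PV_m/(RT) = (143.59)(0.1083)/((0.08206)(219)) = 15.551/17.971 = 0.8653

Z ≈ 0.8653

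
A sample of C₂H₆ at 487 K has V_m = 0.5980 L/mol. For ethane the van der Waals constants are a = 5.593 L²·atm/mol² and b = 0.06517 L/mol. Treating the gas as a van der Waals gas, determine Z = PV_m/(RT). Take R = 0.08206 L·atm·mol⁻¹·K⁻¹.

P = RT/(V_m − b) − a/V_m² = (0.08206)(487)/(0.5980 − 0.06517) − 5.593/(0.5980)²
  = 39.963/0.53283 − 15.640 = 75.001 − 15.640 = 59.361 atm
Z = PV_m/(RT) = (59.361)(0.5980)/((0.08206)(487)) = 35.498/39.963 = 0.8883

Z ≈ 0.8883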